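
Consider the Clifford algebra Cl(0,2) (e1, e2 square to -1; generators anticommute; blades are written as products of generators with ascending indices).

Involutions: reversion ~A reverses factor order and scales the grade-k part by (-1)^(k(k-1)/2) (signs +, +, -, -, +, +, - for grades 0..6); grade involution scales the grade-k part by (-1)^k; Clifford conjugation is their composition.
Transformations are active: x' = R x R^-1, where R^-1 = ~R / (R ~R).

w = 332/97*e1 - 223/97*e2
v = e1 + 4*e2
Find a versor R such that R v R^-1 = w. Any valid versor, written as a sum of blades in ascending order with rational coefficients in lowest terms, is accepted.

Why this works: both vectors square to -17, so q(v) = q(w) and R = v + w = 429/97*e1 + 165/97*e2 carries v to w — its own direction survives, the complement (v - w)/2 flips.
Answer: 429/97*e1 + 165/97*e2


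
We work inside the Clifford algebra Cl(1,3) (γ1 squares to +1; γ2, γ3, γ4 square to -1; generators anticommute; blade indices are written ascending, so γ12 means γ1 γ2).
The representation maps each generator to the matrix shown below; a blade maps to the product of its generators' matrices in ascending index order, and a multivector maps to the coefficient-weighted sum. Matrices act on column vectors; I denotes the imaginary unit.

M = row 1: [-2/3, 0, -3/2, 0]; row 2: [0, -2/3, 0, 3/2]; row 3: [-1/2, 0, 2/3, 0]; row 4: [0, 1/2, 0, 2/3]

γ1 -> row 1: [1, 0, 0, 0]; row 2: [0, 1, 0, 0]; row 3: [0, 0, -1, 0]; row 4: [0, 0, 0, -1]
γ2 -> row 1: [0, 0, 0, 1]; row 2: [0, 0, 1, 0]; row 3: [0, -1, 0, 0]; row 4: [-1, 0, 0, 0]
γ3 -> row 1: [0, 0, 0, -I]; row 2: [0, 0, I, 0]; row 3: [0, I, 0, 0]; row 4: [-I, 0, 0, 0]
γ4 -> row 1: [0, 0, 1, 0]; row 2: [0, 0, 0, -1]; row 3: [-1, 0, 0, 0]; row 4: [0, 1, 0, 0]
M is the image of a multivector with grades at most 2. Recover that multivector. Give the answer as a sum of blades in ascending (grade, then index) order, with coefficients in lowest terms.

Method: the blade images are trace-orthogonal — tr(rho(e_A) rho(e_B)^-1) = 4 if A = B and 0 otherwise — and rho(e_A)^-1 = (e_A)^2 * rho(e_A) with (e_A)^2 = +1 or -1, so the coefficient of e_A in the preimage is (e_A)^2 * tr(M rho(e_A))/4.
Nonzero projections over blades of grade <= 2: γ1: (γ1)^2 = +1, tr(M rho(γ1)) = -8/3, coefficient -2/3; γ4: (γ4)^2 = -1, tr(M rho(γ4)) = 2, coefficient -1/2; γ14: (γ14)^2 = +1, tr(M rho(γ14)) = -4, coefficient -1. Every other blade of grade <= 2 projects to 0.
Answer: -2/3*γ1 - 1/2*γ4 - γ14


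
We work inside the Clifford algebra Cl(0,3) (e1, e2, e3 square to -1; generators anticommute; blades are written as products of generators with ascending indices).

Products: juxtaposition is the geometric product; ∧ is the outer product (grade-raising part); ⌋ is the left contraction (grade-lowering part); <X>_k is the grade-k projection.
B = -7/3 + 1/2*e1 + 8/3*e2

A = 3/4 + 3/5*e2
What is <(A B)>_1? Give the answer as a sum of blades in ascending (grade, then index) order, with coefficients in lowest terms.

step 1: -67/20 + 3/8*e1 + 3/5*e2 - 3/10*e1 e2
step 2: 3/8*e1 + 3/5*e2
Answer: 3/8*e1 + 3/5*e2


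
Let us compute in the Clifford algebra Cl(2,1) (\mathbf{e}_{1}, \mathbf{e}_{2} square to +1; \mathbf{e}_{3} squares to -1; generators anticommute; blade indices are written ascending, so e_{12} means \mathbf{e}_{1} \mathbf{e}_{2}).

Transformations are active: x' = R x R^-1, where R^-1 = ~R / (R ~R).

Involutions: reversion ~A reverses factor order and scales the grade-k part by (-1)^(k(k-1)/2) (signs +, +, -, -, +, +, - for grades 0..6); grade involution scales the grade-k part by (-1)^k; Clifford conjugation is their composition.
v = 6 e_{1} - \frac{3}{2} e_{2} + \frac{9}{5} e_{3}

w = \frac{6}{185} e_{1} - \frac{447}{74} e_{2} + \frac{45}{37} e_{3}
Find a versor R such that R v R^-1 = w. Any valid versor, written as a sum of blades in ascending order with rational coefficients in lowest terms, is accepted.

Here q(v) = q(w) = \frac{3501}{100}; the classical choice R = v + w = \frac{1116}{185} e_{1} - \frac{279}{37} e_{2} + \frac{558}{185} e_{3} then realises v -> w under the sandwich.
Answer: \frac{1116}{185} e_{1} - \frac{279}{37} e_{2} + \frac{558}{185} e_{3}


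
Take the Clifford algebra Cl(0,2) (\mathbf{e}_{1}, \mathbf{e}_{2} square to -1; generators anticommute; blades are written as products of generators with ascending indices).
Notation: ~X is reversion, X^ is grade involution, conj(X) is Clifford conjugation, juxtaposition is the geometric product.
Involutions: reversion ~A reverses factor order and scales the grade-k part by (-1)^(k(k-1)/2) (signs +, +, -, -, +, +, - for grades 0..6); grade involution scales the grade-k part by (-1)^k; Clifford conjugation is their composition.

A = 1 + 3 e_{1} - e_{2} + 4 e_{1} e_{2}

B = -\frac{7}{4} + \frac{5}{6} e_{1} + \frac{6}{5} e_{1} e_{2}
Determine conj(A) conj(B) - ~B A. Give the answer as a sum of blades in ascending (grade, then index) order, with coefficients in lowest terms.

first term: -\frac{181}{20} + \frac{193}{60} e_{1} - \frac{121}{60} e_{2} + \frac{199}{30} e_{1} e_{2}
second term: \frac{11}{20} - \frac{337}{60} e_{1} - \frac{311}{60} e_{2} - \frac{271}{30} e_{1} e_{2}
Answer: -\frac{48}{5} + \frac{53}{6} e_{1} + \frac{19}{6} e_{2} + \frac{47}{3} e_{1} e_{2}


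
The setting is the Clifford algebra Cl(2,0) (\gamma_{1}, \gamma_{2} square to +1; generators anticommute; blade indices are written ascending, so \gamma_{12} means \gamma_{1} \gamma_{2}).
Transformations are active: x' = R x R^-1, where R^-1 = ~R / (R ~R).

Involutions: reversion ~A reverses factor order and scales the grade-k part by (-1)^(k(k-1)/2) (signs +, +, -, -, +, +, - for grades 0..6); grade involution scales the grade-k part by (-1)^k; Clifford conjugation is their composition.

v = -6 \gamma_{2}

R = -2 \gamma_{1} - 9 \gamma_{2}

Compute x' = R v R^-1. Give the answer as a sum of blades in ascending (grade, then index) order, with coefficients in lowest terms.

~R = -2 \gamma_{1} - 9 \gamma_{2}, and R ~R = 85, so R^-1 = ~R / (85).
R v = 54 + 12 \gamma_{12}
Answer: -\frac{216}{85} \gamma_{1} - \frac{462}{85} \gamma_{2}


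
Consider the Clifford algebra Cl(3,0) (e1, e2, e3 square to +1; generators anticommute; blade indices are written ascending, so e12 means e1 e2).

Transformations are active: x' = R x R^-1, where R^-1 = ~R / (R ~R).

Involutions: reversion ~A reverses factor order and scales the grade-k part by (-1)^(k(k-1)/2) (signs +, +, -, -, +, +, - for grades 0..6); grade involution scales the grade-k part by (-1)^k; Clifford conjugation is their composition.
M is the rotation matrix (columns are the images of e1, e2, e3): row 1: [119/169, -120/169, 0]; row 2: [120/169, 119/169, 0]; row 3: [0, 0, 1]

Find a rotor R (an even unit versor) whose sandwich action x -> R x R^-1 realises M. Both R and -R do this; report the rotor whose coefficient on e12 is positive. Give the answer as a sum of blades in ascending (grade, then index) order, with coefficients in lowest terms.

Method: write R = a + b12*e12 + b13*e13 + b23*e23 with a^2 + b12^2 + b13^2 + b23^2 = 1 (so R^-1 = ~R). Expanding the columns R e_j ~R gives tr M = 4a^2 - 1 and, from the antisymmetric part, M21 - M12 = -4a*b12, M13 - M31 = 4a*b13, M32 - M23 = -4a*b23.
Here tr M = 407/169, so a^2 = (1 + tr M)/4 = 144/169 and a = ±12/13. Taking a = 12/13: M21 - M12 = 240/169, M13 - M31 = 0, M32 - M23 = 0, giving b12 = -5/13, b13 = 0, b23 = 0, i.e. R = 12/13 - 5/13*e12.
Its e12 coefficient is negative, so report the other preimage -R.
Answer: -12/13 + 5/13*e12. Sheet selection: the two-to-one cover makes ±R indistinguishable at the matrix level (trace 407/169), so uniqueness comes from the required sign on e12.


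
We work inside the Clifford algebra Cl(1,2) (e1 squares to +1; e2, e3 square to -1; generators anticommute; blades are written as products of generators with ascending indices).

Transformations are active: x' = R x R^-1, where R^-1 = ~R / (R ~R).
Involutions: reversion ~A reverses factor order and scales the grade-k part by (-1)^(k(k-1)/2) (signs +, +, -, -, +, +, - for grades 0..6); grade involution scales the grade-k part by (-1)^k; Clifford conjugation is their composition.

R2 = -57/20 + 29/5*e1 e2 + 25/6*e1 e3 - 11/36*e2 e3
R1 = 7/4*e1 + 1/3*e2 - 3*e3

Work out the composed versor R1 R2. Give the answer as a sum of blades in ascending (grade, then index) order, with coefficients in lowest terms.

Distribute over the terms of R1 (each basis-blade product reordered to ascending indices, repeated generators contracted through their squares):
(7/4*e1) R2 = -399/80*e1 + 203/20*e2 + 175/24*e3 - 77/144*e1 e2 e3
(1/3*e2) R2 = 29/15*e1 - 19/20*e2 + 11/108*e3 - 25/18*e1 e2 e3
(-3*e3) R2 = -25/2*e1 + 11/12*e2 + 171/20*e3 - 87/5*e1 e2 e3
Summing the partial products and collecting blades:
Answer: -3733/240*e1 + 607/60*e2 + 17219/1080*e3 - 13913/720*e1 e2 e3


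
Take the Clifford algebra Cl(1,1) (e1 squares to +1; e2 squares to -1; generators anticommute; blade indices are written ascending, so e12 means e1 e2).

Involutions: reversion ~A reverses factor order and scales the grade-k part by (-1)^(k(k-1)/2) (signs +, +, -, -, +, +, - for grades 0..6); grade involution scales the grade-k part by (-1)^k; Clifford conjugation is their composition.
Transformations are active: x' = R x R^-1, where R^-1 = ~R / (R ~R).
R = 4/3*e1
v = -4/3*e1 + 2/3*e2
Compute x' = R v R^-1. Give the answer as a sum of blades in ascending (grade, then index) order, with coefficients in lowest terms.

~R = 4/3*e1, and R ~R = 16/9, so R^-1 = ~R / (16/9).
R v = -16/9 + 8/9*e12
Answer: -4/3*e1 - 2/3*e2


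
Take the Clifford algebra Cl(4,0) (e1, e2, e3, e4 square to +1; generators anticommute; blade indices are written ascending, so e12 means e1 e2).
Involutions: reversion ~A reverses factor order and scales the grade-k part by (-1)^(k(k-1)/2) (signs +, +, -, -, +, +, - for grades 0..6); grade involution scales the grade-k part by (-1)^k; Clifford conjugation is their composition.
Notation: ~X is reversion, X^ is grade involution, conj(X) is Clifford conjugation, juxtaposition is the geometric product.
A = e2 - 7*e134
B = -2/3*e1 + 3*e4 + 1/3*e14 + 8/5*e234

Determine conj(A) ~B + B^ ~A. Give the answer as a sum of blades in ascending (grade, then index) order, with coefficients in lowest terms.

first term: 7/3*e3 - 178/15*e12 - 21*e13 - 3*e24 + 94/15*e34 - 1/3*e124
second term: 7/3*e3 - 158/15*e12 - 21*e13 + 3*e24 + 46/15*e34 - 1/3*e124
Answer: 14/3*e3 - 112/5*e12 - 42*e13 + 28/3*e34 - 2/3*e124


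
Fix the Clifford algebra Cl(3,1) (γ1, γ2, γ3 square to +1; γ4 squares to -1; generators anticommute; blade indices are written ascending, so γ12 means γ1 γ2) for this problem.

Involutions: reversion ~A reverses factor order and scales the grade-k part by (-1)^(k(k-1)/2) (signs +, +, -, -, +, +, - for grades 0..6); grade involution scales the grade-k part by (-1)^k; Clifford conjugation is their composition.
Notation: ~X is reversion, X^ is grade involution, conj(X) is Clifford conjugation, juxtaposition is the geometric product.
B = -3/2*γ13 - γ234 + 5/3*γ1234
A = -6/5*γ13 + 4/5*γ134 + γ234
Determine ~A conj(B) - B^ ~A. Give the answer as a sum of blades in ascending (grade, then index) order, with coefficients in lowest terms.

first term: -4/5 + 5/3*γ1 - 4/3*γ2 + 6/5*γ4 + 4/5*γ12 + 2*γ24 - 3/10*γ124
second term: 4/5 - 5/3*γ1 + 4/3*γ2 - 6/5*γ4 + 4/5*γ12 + 2*γ24 - 3/10*γ124
Answer: -8/5 + 10/3*γ1 - 8/3*γ2 + 12/5*γ4


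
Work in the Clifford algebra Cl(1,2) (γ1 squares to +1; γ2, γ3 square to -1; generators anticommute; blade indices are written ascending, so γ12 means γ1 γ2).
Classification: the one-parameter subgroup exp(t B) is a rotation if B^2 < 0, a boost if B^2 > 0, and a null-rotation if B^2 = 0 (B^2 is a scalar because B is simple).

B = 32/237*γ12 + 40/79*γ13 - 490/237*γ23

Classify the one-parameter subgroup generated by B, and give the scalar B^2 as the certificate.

B^2 term by term: the squares give (32/237)^2*(γ12)^2 + (40/79)^2*(γ13)^2 + (-490/237)^2*(γ23)^2 = 1024/56169*(+1) + 1600/6241*(+1) + 240100/56169*(-1) = -4 (each basis 2-blade squares to minus the product of its generators' squares); cross terms between blades sharing an index anticommute and cancel. So B^2 = -4.
Answer: rotation, certificate B^2 = -4. Why this suffices: the scalar -4 survives any versor conjugation, so its sign alone determines the class however B is presented.


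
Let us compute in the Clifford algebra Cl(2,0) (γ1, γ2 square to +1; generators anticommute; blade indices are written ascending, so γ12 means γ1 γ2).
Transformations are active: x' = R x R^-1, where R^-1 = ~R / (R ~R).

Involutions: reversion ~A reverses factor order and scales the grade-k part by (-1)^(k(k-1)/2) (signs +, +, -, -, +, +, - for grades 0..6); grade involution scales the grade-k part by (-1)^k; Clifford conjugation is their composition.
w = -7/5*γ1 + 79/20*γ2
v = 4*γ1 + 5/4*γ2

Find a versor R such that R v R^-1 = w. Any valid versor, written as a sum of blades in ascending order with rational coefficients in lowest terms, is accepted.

Construction: equal norms (both 281/16) license R = v + w = 13/5*γ1 + 26/5*γ2 — nothing changes along that direction, while (v - w)/2 changes sign, so v maps onto w.
Answer: 13/5*γ1 + 26/5*γ2


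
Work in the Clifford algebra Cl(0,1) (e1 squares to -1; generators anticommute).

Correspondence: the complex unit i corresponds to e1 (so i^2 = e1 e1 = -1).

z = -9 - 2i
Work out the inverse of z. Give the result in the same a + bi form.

In blades: z = -9 - 2*e1.
With qbar = -9 + 2*e1 (scalar fixed, mapped units negated), z qbar = 85 (the sum of squared coefficients), so z^-1 = qbar / (85) = -9/85 + 2/85*e1; translating back:
Answer: -9/85 + 2/85*i


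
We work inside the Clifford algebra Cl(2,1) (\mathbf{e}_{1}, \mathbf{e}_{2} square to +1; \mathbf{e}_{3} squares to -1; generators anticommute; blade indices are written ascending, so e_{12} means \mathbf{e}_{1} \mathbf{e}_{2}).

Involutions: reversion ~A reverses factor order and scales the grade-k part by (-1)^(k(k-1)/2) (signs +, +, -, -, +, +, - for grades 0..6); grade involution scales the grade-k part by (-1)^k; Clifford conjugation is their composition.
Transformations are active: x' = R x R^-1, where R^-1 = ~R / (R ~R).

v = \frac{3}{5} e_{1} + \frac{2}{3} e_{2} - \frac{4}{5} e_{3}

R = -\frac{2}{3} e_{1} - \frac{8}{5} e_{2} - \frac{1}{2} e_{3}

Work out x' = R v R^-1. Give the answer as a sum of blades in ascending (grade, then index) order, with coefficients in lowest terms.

~R = -\frac{2}{3} e_{1} - \frac{8}{5} e_{2} - \frac{1}{2} e_{3}, and R ~R = \frac{2479}{900}, so R^-1 = ~R / (\frac{2479}{900}).
R v = -\frac{28}{15} + \frac{116}{225} e_{12} + \frac{5}{6} e_{13} + \frac{121}{75} e_{23}
Answer: \frac{3763}{12395} e_{1} + \frac{11170}{7437} e_{2} + \frac{18316}{12395} e_{3}


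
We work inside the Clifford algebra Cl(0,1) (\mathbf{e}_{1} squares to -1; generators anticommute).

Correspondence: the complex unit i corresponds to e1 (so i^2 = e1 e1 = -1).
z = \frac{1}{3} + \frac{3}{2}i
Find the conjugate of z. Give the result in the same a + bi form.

In blades: z = \frac{1}{3} + \frac{3}{2} e_{1}.
Conjugation here is Clifford conjugation: the scalar is fixed and the grade-1 and grade-2 blades all flip sign, giving \frac{1}{3} - \frac{3}{2} e_{1}; translating back:
Answer: \frac{1}{3} - \frac{3}{2}i


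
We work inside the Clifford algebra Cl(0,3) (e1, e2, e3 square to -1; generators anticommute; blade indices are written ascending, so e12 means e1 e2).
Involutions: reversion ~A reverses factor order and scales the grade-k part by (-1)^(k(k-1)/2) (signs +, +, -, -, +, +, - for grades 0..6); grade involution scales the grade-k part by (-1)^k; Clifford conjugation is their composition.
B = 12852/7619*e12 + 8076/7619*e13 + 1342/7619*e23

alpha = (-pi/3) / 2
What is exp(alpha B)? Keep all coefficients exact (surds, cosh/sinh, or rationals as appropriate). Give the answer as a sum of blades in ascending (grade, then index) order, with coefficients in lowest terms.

B^2 term by term: the squares give (12852/7619)^2*(e12)^2 + (8076/7619)^2*(e13)^2 + (1342/7619)^2*(e23)^2 = 165173904/58049161*(-1) + 65221776/58049161*(-1) + 1800964/58049161*(-1) = -4 (each basis 2-blade squares to minus the product of its generators' squares); cross terms between blades sharing an index anticommute and cancel. So B^2 = -4.
B^2 = -4 — B^2 < 0, so the exponential closes trigonometrically: l = 2, alpha*l = -pi/3, so exp(alpha B) = cos(-pi/3) + (sin(-pi/3)/2)*B = 1/2 + (-sqrt(3)/4)*B.
Answer: 1/2 - 3213*sqrt(3)/7619*e12 - 2019*sqrt(3)/7619*e13 - 671*sqrt(3)/15238*e23


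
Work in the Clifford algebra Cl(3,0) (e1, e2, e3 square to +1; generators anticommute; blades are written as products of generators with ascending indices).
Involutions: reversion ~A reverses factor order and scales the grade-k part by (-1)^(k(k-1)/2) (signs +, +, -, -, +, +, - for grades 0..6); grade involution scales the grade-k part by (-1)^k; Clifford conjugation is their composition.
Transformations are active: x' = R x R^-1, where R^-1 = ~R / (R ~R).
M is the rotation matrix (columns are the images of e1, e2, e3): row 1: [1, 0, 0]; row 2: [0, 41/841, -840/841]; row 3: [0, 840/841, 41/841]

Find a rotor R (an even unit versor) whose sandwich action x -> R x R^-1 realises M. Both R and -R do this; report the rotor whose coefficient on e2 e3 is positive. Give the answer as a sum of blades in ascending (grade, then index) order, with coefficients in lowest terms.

Method: write R = a + b12*e1 e2 + b13*e1 e3 + b23*e2 e3 with a^2 + b12^2 + b13^2 + b23^2 = 1 (so R^-1 = ~R). Expanding the columns R e_j ~R gives tr M = 4a^2 - 1 and, from the antisymmetric part, M21 - M12 = -4a*b12, M13 - M31 = 4a*b13, M32 - M23 = -4a*b23.
Here tr M = 923/841, so a^2 = (1 + tr M)/4 = 441/841 and a = ±21/29. Taking a = 21/29: M21 - M12 = 0, M13 - M31 = 0, M32 - M23 = 1680/841, giving b12 = 0, b13 = 0, b23 = -20/29, i.e. R = 21/29 - 20/29*e2 e3.
Its e2 e3 coefficient is negative, so report the other preimage -R.
Answer: -21/29 + 20/29*e2 e3. Why the constraint matters: R and -R act identically through the sandwich — M has trace 923/841 either way — so only the sign condition on e2 e3 picks one of the two preimages.


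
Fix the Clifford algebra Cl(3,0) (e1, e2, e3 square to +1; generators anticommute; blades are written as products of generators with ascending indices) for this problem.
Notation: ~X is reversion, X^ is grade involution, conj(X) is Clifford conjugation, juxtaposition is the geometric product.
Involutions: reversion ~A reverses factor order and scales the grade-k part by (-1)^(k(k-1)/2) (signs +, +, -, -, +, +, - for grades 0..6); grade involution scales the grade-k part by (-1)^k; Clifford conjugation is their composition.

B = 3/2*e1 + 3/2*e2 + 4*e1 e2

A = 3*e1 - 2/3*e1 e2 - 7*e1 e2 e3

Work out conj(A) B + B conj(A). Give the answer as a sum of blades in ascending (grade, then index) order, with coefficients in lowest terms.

first term: -43/6 + e1 - 13*e2 + 28*e3 - 9/2*e1 e2 + 21/2*e1 e3 - 21/2*e2 e3
second term: -43/6 - e1 + 13*e2 + 28*e3 + 9/2*e1 e2 + 21/2*e1 e3 - 21/2*e2 e3
Answer: -43/3 + 56*e3 + 21*e1 e3 - 21*e2 e3


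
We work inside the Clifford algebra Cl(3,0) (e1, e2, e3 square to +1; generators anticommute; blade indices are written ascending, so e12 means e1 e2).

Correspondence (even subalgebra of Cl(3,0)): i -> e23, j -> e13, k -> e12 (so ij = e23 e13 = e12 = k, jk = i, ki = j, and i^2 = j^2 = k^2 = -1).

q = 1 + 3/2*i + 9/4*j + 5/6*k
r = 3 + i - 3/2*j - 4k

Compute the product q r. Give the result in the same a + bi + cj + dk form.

In blades: q = 1 + 5/6*e12 + 9/4*e13 + 3/2*e23, r = 3 - 4*e12 - 3/2*e13 + e23.
Distribute q over r term by term (generator squares from the signature, products reordered to ascending indices): (1)*r = 3 - 4*e12 - 3/2*e13 + e23; (5/6*e12)*r = 10/3 + 5/2*e12 + 5/6*e13 + 5/4*e23; (9/4*e13)*r = 27/8 - 9/4*e12 + 27/4*e13 - 9*e23; (3/2*e23)*r = -3/2 - 9/4*e12 + 6*e13 + 9/2*e23.
Sum: 197/24 - 6*e12 + 145/12*e13 - 9/4*e23; translating back through the correspondence:
Answer: 197/24 - 9/4*i + 145/12*j - 6k


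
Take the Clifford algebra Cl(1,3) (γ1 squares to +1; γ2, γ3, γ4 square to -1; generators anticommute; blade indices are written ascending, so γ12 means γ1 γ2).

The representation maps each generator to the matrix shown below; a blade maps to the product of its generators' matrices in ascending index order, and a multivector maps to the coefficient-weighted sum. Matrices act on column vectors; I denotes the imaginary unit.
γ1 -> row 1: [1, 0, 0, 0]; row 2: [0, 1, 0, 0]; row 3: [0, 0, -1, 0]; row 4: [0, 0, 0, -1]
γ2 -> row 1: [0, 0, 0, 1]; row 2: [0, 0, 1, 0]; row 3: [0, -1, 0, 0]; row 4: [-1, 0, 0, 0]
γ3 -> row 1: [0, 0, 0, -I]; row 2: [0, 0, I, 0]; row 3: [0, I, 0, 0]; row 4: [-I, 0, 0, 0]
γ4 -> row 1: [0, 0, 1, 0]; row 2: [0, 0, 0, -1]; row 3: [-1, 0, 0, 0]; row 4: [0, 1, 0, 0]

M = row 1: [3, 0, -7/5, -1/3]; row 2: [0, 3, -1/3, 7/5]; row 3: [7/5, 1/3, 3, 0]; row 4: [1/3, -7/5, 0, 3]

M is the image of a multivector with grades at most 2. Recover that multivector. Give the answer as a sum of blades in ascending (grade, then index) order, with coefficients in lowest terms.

Method: the blade images are trace-orthogonal — tr(rho(e_A) rho(e_B)^-1) = 4 if A = B and 0 otherwise — and rho(e_A)^-1 = (e_A)^2 * rho(e_A) with (e_A)^2 = +1 or -1, so the coefficient of e_A in the preimage is (e_A)^2 * tr(M rho(e_A))/4.
Nonzero projections over blades of grade <= 2: 1: (1)^2 = +1, tr(M 1) = 12, coefficient 3; γ2: (γ2)^2 = -1, tr(M rho(γ2)) = 4/3, coefficient -1/3; γ4: (γ4)^2 = -1, tr(M rho(γ4)) = 28/5, coefficient -7/5. Every other blade of grade <= 2 projects to 0.
Answer: 3 - 1/3*γ2 - 7/5*γ4


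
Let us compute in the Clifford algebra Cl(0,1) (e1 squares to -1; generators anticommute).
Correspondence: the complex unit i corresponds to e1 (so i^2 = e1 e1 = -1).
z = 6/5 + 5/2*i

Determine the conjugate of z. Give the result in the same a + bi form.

In blades: z = 6/5 + 5/2*e1.
Conjugation here is Clifford conjugation: the scalar is fixed and the grade-1 and grade-2 blades all flip sign, giving 6/5 - 5/2*e1; translating back:
Answer: 6/5 - 5/2*i


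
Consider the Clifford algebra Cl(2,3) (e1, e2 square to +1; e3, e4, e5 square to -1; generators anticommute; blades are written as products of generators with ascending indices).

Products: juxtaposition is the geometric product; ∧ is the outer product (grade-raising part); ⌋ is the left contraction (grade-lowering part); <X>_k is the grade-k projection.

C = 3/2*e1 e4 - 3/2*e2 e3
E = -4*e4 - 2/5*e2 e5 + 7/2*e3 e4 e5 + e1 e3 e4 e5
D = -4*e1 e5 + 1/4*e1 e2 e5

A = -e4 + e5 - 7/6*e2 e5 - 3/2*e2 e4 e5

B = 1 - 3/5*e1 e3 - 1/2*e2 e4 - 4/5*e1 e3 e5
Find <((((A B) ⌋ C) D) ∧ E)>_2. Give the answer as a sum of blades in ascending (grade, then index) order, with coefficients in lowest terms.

step 1: 1/2*e2 - e4 + 7/4*e5 + 4/5*e1 e3 - 7/6*e2 e5 + 7/12*e4 e5 + 14/15*e1 e2 e3 + 3/5*e1 e3 e4 - 3/5*e1 e3 e5 - 2*e2 e4 e5 + 6/5*e1 e2 e3 e4 - 7/10*e1 e2 e3 e5 + 4/5*e1 e3 e4 e5 - 9/10*e1 e2 e3 e4 e5
step 2: -3/2*e1 - 3/4*e3
step 3: 6*e5 - 3/8*e2 e5 - 3*e1 e3 e5 - 3/16*e1 e2 e3 e5
step 4: 24*e4 e5 - 3/2*e2 e4 e5 - 12*e1 e3 e4 e5 - 3/4*e1 e2 e3 e4 e5
step 5: 24*e4 e5
Answer: 24*e4 e5


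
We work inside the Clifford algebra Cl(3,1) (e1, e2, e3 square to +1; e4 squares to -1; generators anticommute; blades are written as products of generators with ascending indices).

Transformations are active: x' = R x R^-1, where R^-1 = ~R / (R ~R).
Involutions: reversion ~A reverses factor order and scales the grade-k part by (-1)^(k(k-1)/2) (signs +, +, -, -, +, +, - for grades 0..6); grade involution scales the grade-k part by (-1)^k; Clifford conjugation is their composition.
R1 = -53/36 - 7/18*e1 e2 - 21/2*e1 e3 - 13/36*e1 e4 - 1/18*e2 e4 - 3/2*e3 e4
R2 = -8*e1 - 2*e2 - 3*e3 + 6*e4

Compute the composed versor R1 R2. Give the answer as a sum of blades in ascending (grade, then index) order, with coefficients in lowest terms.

Distribute over the terms of R2 (each basis-blade product reordered to ascending indices, repeated generators contracted through their squares):
R1 (-8*e1) = 106/9*e1 - 28/9*e2 - 84*e3 - 26/9*e4 + 4/9*e1 e2 e4 + 12*e1 e3 e4
R1 (-2*e2) = 7/9*e1 + 53/18*e2 - 1/9*e4 - 21*e1 e2 e3 - 13/18*e1 e2 e4 + 3*e2 e3 e4
R1 (-3*e3) = 63/2*e1 + 53/12*e3 - 9/2*e4 + 7/6*e1 e2 e3 - 13/12*e1 e3 e4 - 1/6*e2 e3 e4
R1 (6*e4) = 13/6*e1 + 1/3*e2 + 9*e3 - 53/6*e4 - 7/3*e1 e2 e4 - 63*e1 e3 e4
Summing the partial products and collecting blades:
Answer: 416/9*e1 + 1/6*e2 - 847/12*e3 - 49/3*e4 - 119/6*e1 e2 e3 - 47/18*e1 e2 e4 - 625/12*e1 e3 e4 + 17/6*e2 e3 e4


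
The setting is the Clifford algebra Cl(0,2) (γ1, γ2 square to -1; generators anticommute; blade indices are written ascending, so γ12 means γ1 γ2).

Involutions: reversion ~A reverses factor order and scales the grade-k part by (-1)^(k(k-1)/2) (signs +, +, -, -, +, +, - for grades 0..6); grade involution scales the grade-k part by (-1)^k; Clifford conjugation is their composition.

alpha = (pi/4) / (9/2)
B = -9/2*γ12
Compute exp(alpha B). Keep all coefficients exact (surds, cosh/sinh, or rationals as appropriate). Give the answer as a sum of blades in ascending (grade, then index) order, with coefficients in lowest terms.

B^2 = (-9/2)^2*(γ12)^2 = 81/4*(-1) = -81/4 (a basis 2-blade squares to minus the product of its generators' squares).
B^2 = -81/4 — B^2 < 0, so the exponential closes trigonometrically: l = 9/2, alpha*l = pi/4, so exp(alpha B) = cos(pi/4) + (sin(pi/4)/(9/2))*B = sqrt(2)/2 + (sqrt(2)/9)*B.
Answer: sqrt(2)/2 - sqrt(2)/2*γ12


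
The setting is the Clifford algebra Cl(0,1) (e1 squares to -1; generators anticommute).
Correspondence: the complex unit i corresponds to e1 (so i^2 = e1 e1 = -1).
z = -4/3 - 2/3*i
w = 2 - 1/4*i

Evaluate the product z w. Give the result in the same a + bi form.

In blades: z = -4/3 - 2/3*e1, w = 2 - 1/4*e1.
Distribute z over w term by term (generator squares from the signature, products reordered to ascending indices): (-4/3)*w = -8/3 + 1/3*e1; (-2/3*e1)*w = -1/6 - 4/3*e1.
Sum: -17/6 - e1; translating back through the correspondence:
Answer: -17/6 - i


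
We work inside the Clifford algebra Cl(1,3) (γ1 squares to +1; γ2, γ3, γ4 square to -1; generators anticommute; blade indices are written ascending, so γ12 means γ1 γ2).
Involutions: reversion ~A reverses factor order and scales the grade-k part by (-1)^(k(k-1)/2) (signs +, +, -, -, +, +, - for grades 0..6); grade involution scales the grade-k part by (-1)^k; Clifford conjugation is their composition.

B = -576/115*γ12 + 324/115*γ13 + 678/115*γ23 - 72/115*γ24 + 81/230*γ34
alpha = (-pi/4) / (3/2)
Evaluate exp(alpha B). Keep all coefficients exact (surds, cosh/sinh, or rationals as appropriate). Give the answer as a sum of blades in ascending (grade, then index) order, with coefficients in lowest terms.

B^2 term by term: the squares give (-576/115)^2*(γ12)^2 + (324/115)^2*(γ13)^2 + (678/115)^2*(γ23)^2 + (-72/115)^2*(γ24)^2 + (81/230)^2*(γ34)^2 = 331776/13225*(+1) + 104976/13225*(+1) + 459684/13225*(-1) + 5184/13225*(-1) + 6561/52900*(-1) = -9/4 (each basis 2-blade squares to minus the product of its generators' squares); cross terms between blades sharing an index anticommute and cancel; the commuting (index-disjoint) pairs give grade-4 terms 2*c*c'*(blade product), which cancel blade by blade — γ1234: -46656/13225 + 46656/13225 = 0 — confirming B is simple. So B^2 = -9/4.
B^2 = -9/4 — the negative square puts this in the circular regime; l = 3/2, alpha*l = -pi/4, so exp(alpha B) = cos(-pi/4) + (sin(-pi/4)/(3/2))*B = sqrt(2)/2 + (-sqrt(2)/3)*B.
Answer: sqrt(2)/2 + 192*sqrt(2)/115*γ12 - 108*sqrt(2)/115*γ13 - 226*sqrt(2)/115*γ23 + 24*sqrt(2)/115*γ24 - 27*sqrt(2)/230*γ34


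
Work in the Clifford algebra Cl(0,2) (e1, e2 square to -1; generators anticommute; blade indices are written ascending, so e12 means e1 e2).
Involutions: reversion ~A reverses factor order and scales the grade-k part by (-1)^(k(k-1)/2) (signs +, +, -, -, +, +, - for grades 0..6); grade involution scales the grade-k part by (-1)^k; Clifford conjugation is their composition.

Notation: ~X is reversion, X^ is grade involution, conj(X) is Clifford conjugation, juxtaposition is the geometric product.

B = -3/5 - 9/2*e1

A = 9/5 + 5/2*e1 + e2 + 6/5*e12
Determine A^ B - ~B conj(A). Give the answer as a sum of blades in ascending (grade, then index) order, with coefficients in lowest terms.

first term: -1233/100 - 33/5*e1 - 24/5*e2 - 261/50*e12
second term: -1233/100 - 33/5*e1 - 24/5*e2 + 261/50*e12
Answer: -261/25*e12


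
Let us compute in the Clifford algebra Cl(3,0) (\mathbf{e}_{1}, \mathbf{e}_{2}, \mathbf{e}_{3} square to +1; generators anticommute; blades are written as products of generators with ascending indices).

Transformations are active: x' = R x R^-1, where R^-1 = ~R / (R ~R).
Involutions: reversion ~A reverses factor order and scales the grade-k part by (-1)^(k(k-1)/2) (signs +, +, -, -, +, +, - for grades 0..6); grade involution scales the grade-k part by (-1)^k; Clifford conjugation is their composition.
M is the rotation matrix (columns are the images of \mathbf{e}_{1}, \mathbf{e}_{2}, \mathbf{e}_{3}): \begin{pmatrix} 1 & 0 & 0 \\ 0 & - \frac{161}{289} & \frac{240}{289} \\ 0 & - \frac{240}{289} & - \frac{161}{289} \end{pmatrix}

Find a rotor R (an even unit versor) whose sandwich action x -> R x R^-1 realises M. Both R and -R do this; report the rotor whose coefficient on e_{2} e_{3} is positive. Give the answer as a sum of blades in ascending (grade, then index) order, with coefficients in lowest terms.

Method: write R = a + b12*e_{1} e_{2} + b13*e_{1} e_{3} + b23*e_{2} e_{3} with a^2 + b12^2 + b13^2 + b23^2 = 1 (so R^-1 = ~R). Expanding the columns R e_j ~R gives tr M = 4a^2 - 1 and, from the antisymmetric part, M21 - M12 = -4a*b12, M13 - M31 = 4a*b13, M32 - M23 = -4a*b23.
Here tr M = -\frac{33}{289}, so a^2 = (1 + tr M)/4 = \frac{64}{289} and a = ±\frac{8}{17}. Taking a = \frac{8}{17}: M21 - M12 = 0, M13 - M31 = 0, M32 - M23 = -\frac{480}{289}, giving b12 = 0, b13 = 0, b23 = \frac{15}{17}, i.e. R = \frac{8}{17} + \frac{15}{17} e_{2} e_{3}.
Its e_{2} e_{3} coefficient is already positive.
Answer: \frac{8}{17} + \frac{15}{17} e_{2} e_{3}. Key observation: the double cover Spin(3) -> SO(3) sends R and -R to the same matrix (trace -\frac{33}{289} here), so the stated sign of the e_{2} e_{3} coefficient is what selects one sheet.


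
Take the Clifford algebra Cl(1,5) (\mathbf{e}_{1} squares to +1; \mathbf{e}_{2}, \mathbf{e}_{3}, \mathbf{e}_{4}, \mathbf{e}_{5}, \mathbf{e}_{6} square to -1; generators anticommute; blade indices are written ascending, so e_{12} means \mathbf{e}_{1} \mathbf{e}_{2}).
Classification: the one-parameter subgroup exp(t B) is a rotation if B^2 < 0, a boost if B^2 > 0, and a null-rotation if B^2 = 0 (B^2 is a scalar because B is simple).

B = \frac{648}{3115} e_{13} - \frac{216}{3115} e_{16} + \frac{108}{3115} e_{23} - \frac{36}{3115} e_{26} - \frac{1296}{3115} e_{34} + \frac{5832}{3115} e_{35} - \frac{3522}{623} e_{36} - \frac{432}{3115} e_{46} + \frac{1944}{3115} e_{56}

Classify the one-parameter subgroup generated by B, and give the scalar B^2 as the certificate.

B^2 term by term: the squares give (\frac{648}{3115})^2*(e_{13})^2 + (-\frac{216}{3115})^2*(e_{16})^2 + (\frac{108}{3115})^2*(e_{23})^2 + (-\frac{36}{3115})^2*(e_{26})^2 + (-\frac{1296}{3115})^2*(e_{34})^2 + (\frac{5832}{3115})^2*(e_{35})^2 + (-\frac{3522}{623})^2*(e_{36})^2 + (-\frac{432}{3115})^2*(e_{46})^2 + (\frac{1944}{3115})^2*(e_{56})^2 = \frac{419904}{9703225}*(+1) + \frac{46656}{9703225}*(+1) + \frac{11664}{9703225}*(-1) + \frac{1296}{9703225}*(-1) + \frac{1679616}{9703225}*(-1) + \frac{34012224}{9703225}*(-1) + \frac{12404484}{388129}*(-1) + \frac{186624}{9703225}*(-1) + \frac{3779136}{9703225}*(-1) = -36 (each basis 2-blade squares to minus the product of its generators' squares); cross terms between blades sharing an index anticommute and cancel; the commuting (index-disjoint) pairs give grade-4 terms 2*c*c'*(blade product), which cancel blade by blade — e_{1236}: \frac{46656}{9703225} - \frac{46656}{9703225} = 0; e_{1346}: -\frac{559872}{9703225} + \frac{559872}{9703225} = 0; e_{1356}: \frac{2519424}{9703225} - \frac{2519424}{9703225} = 0; e_{2346}: -\frac{93312}{9703225} + \frac{93312}{9703225} = 0; e_{2356}: \frac{419904}{9703225} - \frac{419904}{9703225} = 0; e_{3456}: -\frac{5038848}{9703225} + \frac{5038848}{9703225} = 0 — confirming B is simple. So B^2 = -36.
Answer: rotation, certificate B^2 = -36. Check the certificate: B^2 = -36, and that sign is decisive whatever form B takes.


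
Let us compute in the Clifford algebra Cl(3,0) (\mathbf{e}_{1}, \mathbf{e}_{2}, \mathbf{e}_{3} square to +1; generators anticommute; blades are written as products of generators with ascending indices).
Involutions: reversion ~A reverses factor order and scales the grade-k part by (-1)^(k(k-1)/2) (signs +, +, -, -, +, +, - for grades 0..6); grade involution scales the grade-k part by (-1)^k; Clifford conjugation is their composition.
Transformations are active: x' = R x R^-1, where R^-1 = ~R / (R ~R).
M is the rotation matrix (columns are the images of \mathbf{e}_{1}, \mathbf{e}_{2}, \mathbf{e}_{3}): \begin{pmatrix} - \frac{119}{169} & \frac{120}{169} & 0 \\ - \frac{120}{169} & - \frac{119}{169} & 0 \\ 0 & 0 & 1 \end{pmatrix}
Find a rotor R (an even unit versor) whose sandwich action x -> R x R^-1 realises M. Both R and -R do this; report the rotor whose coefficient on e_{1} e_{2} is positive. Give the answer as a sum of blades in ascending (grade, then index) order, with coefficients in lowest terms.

Method: write R = a + b12*e_{1} e_{2} + b13*e_{1} e_{3} + b23*e_{2} e_{3} with a^2 + b12^2 + b13^2 + b23^2 = 1 (so R^-1 = ~R). Expanding the columns R e_j ~R gives tr M = 4a^2 - 1 and, from the antisymmetric part, M21 - M12 = -4a*b12, M13 - M31 = 4a*b13, M32 - M23 = -4a*b23.
Here tr M = -\frac{69}{169}, so a^2 = (1 + tr M)/4 = \frac{25}{169} and a = ±\frac{5}{13}. Taking a = \frac{5}{13}: M21 - M12 = -\frac{240}{169}, M13 - M31 = 0, M32 - M23 = 0, giving b12 = \frac{12}{13}, b13 = 0, b23 = 0, i.e. R = \frac{5}{13} + \frac{12}{13} e_{1} e_{2}.
Its e_{1} e_{2} coefficient is already positive.
Answer: \frac{5}{13} + \frac{12}{13} e_{1} e_{2}. Sheet selection: the two-to-one cover makes ±R indistinguishable at the matrix level (trace -\frac{69}{169}), so uniqueness comes from the required sign on e_{1} e_{2}.


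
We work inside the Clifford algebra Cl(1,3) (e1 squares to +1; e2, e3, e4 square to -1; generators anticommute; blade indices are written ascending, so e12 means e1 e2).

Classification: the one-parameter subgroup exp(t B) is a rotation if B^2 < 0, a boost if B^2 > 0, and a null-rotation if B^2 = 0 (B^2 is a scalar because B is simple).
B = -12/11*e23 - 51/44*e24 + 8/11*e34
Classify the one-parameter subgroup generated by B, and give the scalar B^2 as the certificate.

B^2 term by term: the squares give (-12/11)^2*(e23)^2 + (-51/44)^2*(e24)^2 + (8/11)^2*(e34)^2 = 144/121*(-1) + 2601/1936*(-1) + 64/121*(-1) = -49/16 (each basis 2-blade squares to minus the product of its generators' squares); cross terms between blades sharing an index anticommute and cancel. So B^2 = -49/16.
Answer: rotation, certificate B^2 = -49/16. Note: conjugating B changes its blade decomposition but never the scalar B^2 = -49/16, whose sign settles the classification.


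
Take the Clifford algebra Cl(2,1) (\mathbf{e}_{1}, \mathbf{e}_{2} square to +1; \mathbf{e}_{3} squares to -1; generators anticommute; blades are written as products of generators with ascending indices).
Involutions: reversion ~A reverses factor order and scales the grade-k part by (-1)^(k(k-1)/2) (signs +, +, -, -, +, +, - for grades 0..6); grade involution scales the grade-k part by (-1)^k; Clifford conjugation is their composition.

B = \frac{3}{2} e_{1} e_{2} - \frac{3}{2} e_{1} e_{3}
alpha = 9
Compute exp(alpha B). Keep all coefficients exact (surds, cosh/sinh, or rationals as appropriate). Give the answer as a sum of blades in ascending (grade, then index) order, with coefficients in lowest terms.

B^2 term by term: the squares give (\frac{3}{2})^2*(e_{1} e_{2})^2 + (-\frac{3}{2})^2*(e_{1} e_{3})^2 = \frac{9}{4}*(-1) + \frac{9}{4}*(+1) = 0 (each basis 2-blade squares to minus the product of its generators' squares); cross terms between blades sharing an index anticommute and cancel. So B^2 = 0.
B^2 = 0, hence only two terms survive: exp(alpha B) = 1 + alpha B (parabolic case).
Answer: 1 + \frac{27}{2} e_{1} e_{2} - \frac{27}{2} e_{1} e_{3}


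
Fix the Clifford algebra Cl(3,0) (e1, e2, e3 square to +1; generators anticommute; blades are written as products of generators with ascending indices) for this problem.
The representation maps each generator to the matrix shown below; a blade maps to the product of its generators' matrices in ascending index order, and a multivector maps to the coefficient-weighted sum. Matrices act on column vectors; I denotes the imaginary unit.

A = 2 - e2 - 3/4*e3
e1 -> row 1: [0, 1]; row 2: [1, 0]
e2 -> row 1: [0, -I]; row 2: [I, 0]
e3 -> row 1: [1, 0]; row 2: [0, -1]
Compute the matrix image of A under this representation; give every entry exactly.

M = (2)*1 + (-1)*rho(e2) + (-3/4)*rho(e3), summed entrywise (1 is the identity matrix):
Answer: row 1: [5/4, I]; row 2: [-I, 11/4]


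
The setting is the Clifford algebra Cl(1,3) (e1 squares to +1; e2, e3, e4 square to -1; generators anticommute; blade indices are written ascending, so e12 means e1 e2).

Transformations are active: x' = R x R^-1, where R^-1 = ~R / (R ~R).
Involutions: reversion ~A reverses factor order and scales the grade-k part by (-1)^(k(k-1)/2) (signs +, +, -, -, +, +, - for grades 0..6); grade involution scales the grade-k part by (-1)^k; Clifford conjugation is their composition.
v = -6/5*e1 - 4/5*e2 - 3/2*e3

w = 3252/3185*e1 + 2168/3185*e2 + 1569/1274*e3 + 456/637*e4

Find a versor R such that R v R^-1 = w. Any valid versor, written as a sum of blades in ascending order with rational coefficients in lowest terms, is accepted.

Reasoning: v^2 = w^2 = -29/20 since conjugation preserves the quadratic form; R = v + w = -114/637*e1 - 76/637*e2 - 171/637*e3 + 456/637*e4 is then valid when invertible, keeping its own part and reversing (v - w)/2.
Answer: -114/637*e1 - 76/637*e2 - 171/637*e3 + 456/637*e4


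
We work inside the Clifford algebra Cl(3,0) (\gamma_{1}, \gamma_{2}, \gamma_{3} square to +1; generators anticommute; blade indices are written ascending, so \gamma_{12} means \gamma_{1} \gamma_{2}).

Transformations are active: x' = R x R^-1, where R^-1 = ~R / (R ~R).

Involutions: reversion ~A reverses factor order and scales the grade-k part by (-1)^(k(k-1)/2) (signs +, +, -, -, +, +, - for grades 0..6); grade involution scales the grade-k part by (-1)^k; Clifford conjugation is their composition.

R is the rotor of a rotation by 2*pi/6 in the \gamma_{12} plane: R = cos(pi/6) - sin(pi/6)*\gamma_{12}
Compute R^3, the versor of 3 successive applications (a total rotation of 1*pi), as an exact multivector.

Rotor phase runs at HALF the rotation angle; powers of one rotor simply add phase, so after 3 steps in \gamma_{12} the phase is 3*pi/6 = \frac{\pi}{2} and R^3 = cos(\frac{\pi}{2}) - sin(\frac{\pi}{2})*\gamma_{12}.
cos(\frac{\pi}{2}) = 0 and sin(\frac{\pi}{2}) = 1, so R^3 = -\gamma_{12}. The net rotation is 1*pi; the rotor keeps the half-angle phase exactly.
Answer: -\gamma_{12}


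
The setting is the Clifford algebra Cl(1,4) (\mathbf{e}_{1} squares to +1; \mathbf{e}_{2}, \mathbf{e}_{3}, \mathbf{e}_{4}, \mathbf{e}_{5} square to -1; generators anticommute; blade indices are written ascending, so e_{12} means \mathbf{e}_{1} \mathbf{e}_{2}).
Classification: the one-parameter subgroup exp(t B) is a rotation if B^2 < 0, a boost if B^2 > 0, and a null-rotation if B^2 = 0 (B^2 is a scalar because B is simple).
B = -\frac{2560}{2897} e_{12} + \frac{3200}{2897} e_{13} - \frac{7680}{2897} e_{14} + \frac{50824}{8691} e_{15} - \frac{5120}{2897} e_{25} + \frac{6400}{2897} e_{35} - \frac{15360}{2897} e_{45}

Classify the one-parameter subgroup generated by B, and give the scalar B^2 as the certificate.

B^2 term by term: the squares give (-\frac{2560}{2897})^2*(e_{12})^2 + (\frac{3200}{2897})^2*(e_{13})^2 + (-\frac{7680}{2897})^2*(e_{14})^2 + (\frac{50824}{8691})^2*(e_{15})^2 + (-\frac{5120}{2897})^2*(e_{25})^2 + (\frac{6400}{2897})^2*(e_{35})^2 + (-\frac{15360}{2897})^2*(e_{45})^2 = \frac{6553600}{8392609}*(+1) + \frac{10240000}{8392609}*(+1) + \frac{58982400}{8392609}*(+1) + \frac{2583078976}{75533481}*(+1) + \frac{26214400}{8392609}*(-1) + \frac{40960000}{8392609}*(-1) + \frac{235929600}{8392609}*(-1) = \frac{64}{9} (each basis 2-blade squares to minus the product of its generators' squares); cross terms between blades sharing an index anticommute and cancel; the commuting (index-disjoint) pairs give grade-4 terms 2*c*c'*(blade product), which cancel blade by blade — e_{1235}: -\frac{32768000}{8392609} + \frac{32768000}{8392609} = 0; e_{1245}: \frac{78643200}{8392609} - \frac{78643200}{8392609} = 0; e_{1345}: -\frac{98304000}{8392609} + \frac{98304000}{8392609} = 0 — confirming B is simple. So B^2 = \frac{64}{9}.
Answer: boost, certificate B^2 = \frac{64}{9}. Because \frac{64}{9} is invariant under every versor sandwich, the classification follows from its sign alone.
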